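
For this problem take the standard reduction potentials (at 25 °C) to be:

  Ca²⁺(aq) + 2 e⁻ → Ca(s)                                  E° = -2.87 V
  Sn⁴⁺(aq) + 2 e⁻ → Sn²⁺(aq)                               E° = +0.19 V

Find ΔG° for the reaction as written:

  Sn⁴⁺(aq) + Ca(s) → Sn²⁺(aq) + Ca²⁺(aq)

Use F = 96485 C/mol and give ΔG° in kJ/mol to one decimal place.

-590.5 kJ/mol

As written, Sn⁴⁺/Sn²⁺ is reduced (cathode) and Ca²⁺/Ca is oxidised (anode), so E°cell = (+0.19) − (-2.87) = +3.06 V.
Balancing electrons gives n = 2.
ΔG° = −nFE° = −(2)(96485)(+3.06) = -590,488 J = -590.5 kJ/mol.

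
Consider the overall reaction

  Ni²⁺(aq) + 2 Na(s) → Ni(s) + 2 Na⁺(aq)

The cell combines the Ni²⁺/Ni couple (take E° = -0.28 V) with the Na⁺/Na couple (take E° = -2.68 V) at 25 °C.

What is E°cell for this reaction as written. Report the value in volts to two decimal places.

The Ni²⁺/Ni couple has the higher reduction potential, so it is the cathode; Na⁺/Na is oxidised at the anode.
E°cell = E°(cathode) − E°(anode) = (-0.28) − (-2.68) = +2.40 V.

+2.40 V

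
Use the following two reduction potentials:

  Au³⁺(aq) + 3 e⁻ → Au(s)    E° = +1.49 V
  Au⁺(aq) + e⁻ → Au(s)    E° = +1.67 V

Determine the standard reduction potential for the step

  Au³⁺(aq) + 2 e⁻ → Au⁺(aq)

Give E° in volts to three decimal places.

Sequential free energies add, so n₃E°₃ = n₁E°₁ + n₂E°₂.
With n₃ = 3, and the known step contributing 1×(+1.67) V, the unknown satisfies 2·E° = 3×(+1.49) − 1×(+1.67) = +2.800.
E° = +2.800 / 2 = +1.400 V.

+1.400 V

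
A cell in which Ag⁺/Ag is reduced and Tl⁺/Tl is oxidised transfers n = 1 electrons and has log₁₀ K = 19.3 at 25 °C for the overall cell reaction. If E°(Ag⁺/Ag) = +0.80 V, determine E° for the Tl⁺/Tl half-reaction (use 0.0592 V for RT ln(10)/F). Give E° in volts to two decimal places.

-0.34 V

E°cell = (0.0592/n)·log K = (0.0592/1)(19.3) = +1.143 V.
Since Ag⁺/Ag is the cathode and Tl⁺/Tl the anode, E°cell = E°(Ag⁺/Ag) − E°(Tl⁺/Tl).
So E°(Tl⁺/Tl) = E°(Ag⁺/Ag) − E°cell = (+0.80) − (+1.143) = -0.34 V.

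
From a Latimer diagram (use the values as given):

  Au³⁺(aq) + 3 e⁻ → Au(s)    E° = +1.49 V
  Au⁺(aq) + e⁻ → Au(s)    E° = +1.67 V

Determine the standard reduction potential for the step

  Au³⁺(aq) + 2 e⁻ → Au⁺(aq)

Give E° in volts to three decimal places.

+1.400 V

Sequential free energies add, so n₃E°₃ = n₁E°₁ + n₂E°₂.
With n₃ = 3, and the known step contributing 1×(+1.67) V, the unknown satisfies 2·E° = 3×(+1.49) − 1×(+1.67) = +2.800.
E° = +2.800 / 2 = +1.400 V.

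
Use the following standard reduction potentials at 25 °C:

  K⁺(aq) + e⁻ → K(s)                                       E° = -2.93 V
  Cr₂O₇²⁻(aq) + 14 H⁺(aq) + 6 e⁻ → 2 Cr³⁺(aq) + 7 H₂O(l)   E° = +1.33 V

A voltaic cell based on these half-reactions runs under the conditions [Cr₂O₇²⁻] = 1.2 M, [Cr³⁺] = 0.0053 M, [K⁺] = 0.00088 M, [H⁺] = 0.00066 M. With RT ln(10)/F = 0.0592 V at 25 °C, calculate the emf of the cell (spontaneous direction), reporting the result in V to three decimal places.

+4.047 V

Cr₂O₇²⁻/Cr³⁺ is the cathode (higher E°), K⁺/K the anode: E°cell = +1.33 − (-2.93) = +4.26 V, n = 6.
Overall: Cr₂O₇²⁻(aq) + 14 H⁺(aq) + 6 K(s) → 2 Cr³⁺(aq) + 7 H₂O(l) + 6 K⁺(aq)
Q = [Cr³⁺]^2·[K⁺]^6 / ([Cr₂O₇²⁻]·[H⁺]^14); log Q = 21.563.
E = E° − (0.0592/n) log Q = +4.26 − (0.0592/6)(21.563) = +4.047 V.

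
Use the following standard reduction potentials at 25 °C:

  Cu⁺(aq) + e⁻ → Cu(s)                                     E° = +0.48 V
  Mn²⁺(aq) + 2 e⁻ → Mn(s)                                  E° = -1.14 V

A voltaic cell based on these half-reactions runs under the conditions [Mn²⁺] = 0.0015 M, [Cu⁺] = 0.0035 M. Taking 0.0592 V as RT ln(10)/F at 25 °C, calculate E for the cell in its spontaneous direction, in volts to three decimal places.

+1.558 V

Cu⁺/Cu is the cathode (higher E°), Mn²⁺/Mn the anode: E°cell = +0.48 − (-1.14) = +1.62 V, n = 2.
Overall: 2 Cu⁺(aq) + Mn(s) → 2 Cu(s) + Mn²⁺(aq)
Q = [Mn²⁺] / ([Cu⁺]^2); log Q = 2.088.
E = E° − (0.0592/n) log Q = +1.62 − (0.0592/2)(2.088) = +1.558 V.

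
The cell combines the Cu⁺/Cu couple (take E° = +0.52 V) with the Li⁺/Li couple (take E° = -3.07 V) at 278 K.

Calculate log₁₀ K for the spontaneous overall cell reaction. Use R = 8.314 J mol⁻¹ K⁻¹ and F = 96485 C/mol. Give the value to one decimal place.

Cathode: Cu⁺/Cu; anode: Li⁺/Li. E°cell = (+0.52) − (-3.07) = +3.59 V, with n = 1.
ΔG° = −nFE° = −RT ln K, so ln K = nFE°/(RT) = (1)(96485)(+3.59) / ((8.314)(278)) = 149.865.
log₁₀ K = 149.865 / ln 10 = 65.1.

65.1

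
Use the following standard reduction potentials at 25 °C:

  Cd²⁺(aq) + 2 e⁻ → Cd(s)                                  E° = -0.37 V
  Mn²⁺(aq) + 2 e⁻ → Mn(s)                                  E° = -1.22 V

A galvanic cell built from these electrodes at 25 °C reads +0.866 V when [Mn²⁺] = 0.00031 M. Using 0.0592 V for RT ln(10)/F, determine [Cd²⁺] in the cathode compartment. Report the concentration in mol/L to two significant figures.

Cd²⁺/Cd is the cathode, Mn²⁺/Mn the anode: E°cell = +0.85 V, n = 2.
Overall reaction: Cd²⁺(aq) + Mn(s) → Cd(s) + Mn²⁺(aq); Q = [Mn²⁺]^1/[Cd²⁺]^1.
From E = E° − (0.0592/n) log Q: log Q = (E° − E)·n/0.0592 = (+0.85 − (+0.866))·2/0.0592 = -0.5405.
So 1·log[Cd²⁺] = 1·log(0.00031) − log Q = -3.5086 − (-0.5405) = -2.9681; [Cd²⁺] = 10^(-2.9681) ≈ 0.0011 M.

0.0011 M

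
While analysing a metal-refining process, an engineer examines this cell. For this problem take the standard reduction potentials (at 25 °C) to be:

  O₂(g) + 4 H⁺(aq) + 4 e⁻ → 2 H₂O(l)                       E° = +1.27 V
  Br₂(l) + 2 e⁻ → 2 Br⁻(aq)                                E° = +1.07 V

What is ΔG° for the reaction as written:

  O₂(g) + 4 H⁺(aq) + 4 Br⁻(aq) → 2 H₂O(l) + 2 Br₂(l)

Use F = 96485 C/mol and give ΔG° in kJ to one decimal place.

-77.2 kJ

As written, O₂/H₂O is reduced (cathode) and Br₂/Br⁻ is oxidised (anode), so E°cell = (+1.27) − (+1.07) = +0.20 V.
Balancing electrons gives n = 4.
ΔG° = −nFE° = −(4)(96485)(+0.20) = -77,188 J = -77.2 kJ.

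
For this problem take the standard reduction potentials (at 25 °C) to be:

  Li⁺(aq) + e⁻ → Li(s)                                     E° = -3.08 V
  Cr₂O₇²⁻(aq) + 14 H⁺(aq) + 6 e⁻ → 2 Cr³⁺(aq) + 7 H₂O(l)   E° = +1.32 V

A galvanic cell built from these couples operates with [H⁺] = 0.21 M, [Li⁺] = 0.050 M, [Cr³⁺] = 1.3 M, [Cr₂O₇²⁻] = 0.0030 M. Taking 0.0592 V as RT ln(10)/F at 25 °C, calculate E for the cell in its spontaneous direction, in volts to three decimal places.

+4.356 V

Cr₂O₇²⁻/Cr³⁺ is the cathode (higher E°), Li⁺/Li the anode: E°cell = +1.32 − (-3.08) = +4.40 V, n = 6.
Overall: Cr₂O₇²⁻(aq) + 14 H⁺(aq) + 6 Li(s) → 2 Cr³⁺(aq) + 7 H₂O(l) + 6 Li⁺(aq)
Q = [Cr³⁺]^2·[Li⁺]^6 / ([Cr₂O₇²⁻]·[H⁺]^14); log Q = 4.434.
E = E° − (0.0592/n) log Q = +4.40 − (0.0592/6)(4.434) = +4.356 V.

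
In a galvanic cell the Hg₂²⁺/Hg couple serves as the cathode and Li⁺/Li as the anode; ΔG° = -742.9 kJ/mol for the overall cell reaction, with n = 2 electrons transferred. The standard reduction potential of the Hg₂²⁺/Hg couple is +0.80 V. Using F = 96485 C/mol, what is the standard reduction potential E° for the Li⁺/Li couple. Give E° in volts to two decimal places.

-3.05 V

E°cell = −ΔG°/(nF) = −(-742.9×10³)/((2)(96485)) = +3.850 V.
Since Hg₂²⁺/Hg is the cathode and Li⁺/Li the anode, E°cell = E°(Hg₂²⁺/Hg) − E°(Li⁺/Li).
So E°(Li⁺/Li) = E°(Hg₂²⁺/Hg) − E°cell = (+0.80) − (+3.850) = -3.05 V.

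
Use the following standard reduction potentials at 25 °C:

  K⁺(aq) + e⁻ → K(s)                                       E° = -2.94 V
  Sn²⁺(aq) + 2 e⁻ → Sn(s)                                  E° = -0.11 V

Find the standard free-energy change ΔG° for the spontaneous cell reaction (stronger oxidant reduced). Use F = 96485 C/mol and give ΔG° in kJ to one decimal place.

-546.1 kJ

Sn²⁺/Sn (E° = -0.11 V) is the cathode; K⁺/K (E° = -2.94 V) is the anode, so E°cell = +2.83 V.
Balancing electrons gives n = 2 (lcm of 2 and 1).
ΔG° = −nFE° = −(2)(96485)(+2.83) = -546,105 J = -546.1 kJ.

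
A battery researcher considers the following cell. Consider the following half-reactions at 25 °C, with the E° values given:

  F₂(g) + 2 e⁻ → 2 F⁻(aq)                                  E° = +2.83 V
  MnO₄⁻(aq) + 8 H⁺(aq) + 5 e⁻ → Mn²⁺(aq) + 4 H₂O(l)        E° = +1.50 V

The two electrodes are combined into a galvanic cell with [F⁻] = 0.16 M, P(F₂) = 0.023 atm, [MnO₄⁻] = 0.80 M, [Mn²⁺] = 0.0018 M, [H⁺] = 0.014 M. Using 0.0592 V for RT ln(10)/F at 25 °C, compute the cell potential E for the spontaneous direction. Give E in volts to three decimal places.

+1.473 V

F₂/F⁻ is the cathode (higher E°), MnO₄⁻/Mn²⁺ the anode: E°cell = +2.83 − (+1.50) = +1.33 V, n = 10.
Overall: 5 F₂(g) + 2 Mn²⁺(aq) + 8 H₂O(l) → 10 F⁻(aq) + 2 MnO₄⁻(aq) + 16 H⁺(aq)
Q = [F⁻]^10·[MnO₄⁻]^2·[H⁺]^16 / (P(F₂)^5·[Mn²⁺]^2); log Q = -24.134.
E = E° − (0.0592/n) log Q = +1.33 − (0.0592/10)(-24.134) = +1.473 V.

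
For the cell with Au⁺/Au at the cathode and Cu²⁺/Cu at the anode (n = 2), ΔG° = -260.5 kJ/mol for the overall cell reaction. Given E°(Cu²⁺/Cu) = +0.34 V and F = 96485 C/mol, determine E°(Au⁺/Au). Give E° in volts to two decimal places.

E°cell = −ΔG°/(nF) = −(-260.5×10³)/((2)(96485)) = +1.350 V.
Since Au⁺/Au is the cathode and Cu²⁺/Cu the anode, E°cell = E°(Au⁺/Au) − E°(Cu²⁺/Cu).
So E°(Au⁺/Au) = E°cell + E°(Cu²⁺/Cu) = +1.350 + (+0.34) = +1.69 V.

+1.69 V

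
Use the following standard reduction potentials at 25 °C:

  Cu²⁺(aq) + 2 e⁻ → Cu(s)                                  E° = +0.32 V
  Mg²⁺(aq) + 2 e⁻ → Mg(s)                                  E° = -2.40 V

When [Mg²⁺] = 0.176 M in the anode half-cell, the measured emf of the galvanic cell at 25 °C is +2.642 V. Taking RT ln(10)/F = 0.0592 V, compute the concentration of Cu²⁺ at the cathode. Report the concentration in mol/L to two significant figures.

0.00041 M

Cu²⁺/Cu is the cathode, Mg²⁺/Mg the anode: E°cell = +2.72 V, n = 2.
Overall reaction: Cu²⁺(aq) + Mg(s) → Cu(s) + Mg²⁺(aq); Q = [Mg²⁺]^1/[Cu²⁺]^1.
From E = E° − (0.0592/n) log Q: log Q = (E° − E)·n/0.0592 = (+2.72 − (+2.642))·2/0.0592 = 2.6351.
So 1·log[Cu²⁺] = 1·log(0.176) − log Q = -0.7545 − (2.6351) = -3.3896; [Cu²⁺] = 10^(-3.3896) ≈ 0.00041 M.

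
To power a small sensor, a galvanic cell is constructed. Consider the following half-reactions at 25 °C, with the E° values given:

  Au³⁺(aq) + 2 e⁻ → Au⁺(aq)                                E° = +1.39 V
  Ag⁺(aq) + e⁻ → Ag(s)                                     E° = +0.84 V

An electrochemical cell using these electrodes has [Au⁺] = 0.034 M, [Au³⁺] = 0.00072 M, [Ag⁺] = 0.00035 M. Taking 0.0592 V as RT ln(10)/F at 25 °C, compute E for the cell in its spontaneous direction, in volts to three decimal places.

+0.705 V

Au³⁺/Au⁺ is the cathode (higher E°), Ag⁺/Ag the anode: E°cell = +1.39 − (+0.84) = +0.55 V, n = 2.
Overall: Au³⁺(aq) + 2 Ag(s) → Au⁺(aq) + 2 Ag⁺(aq)
Q = [Au⁺]·[Ag⁺]^2 / ([Au³⁺]); log Q = -5.238.
E = E° − (0.0592/n) log Q = +0.55 − (0.0592/2)(-5.238) = +0.705 V.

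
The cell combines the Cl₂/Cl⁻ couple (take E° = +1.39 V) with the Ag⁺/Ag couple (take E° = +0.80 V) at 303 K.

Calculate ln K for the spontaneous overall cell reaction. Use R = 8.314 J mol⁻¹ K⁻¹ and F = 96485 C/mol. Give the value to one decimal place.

Cathode: Cl₂/Cl⁻; anode: Ag⁺/Ag. E°cell = (+1.39) − (+0.80) = +0.59 V, with n = 2.
ΔG° = −nFE° = −RT ln K, so ln K = nFE°/(RT) = (2)(96485)(+0.59) / ((8.314)(303)) = 45.195.

45.2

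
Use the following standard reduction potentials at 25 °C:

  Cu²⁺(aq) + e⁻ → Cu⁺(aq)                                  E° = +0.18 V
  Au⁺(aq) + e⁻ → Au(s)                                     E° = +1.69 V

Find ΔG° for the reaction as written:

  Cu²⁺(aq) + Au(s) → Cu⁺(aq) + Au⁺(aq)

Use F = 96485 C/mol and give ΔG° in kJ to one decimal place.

+145.7 kJ

As written, Cu²⁺/Cu⁺ is reduced (cathode) and Au⁺/Au is oxidised (anode), so E°cell = (+0.18) − (+1.69) = -1.51 V.
Balancing electrons gives n = 1.
ΔG° = −nFE° = −(1)(96485)(-1.51) = 145,692 J = +145.7 kJ.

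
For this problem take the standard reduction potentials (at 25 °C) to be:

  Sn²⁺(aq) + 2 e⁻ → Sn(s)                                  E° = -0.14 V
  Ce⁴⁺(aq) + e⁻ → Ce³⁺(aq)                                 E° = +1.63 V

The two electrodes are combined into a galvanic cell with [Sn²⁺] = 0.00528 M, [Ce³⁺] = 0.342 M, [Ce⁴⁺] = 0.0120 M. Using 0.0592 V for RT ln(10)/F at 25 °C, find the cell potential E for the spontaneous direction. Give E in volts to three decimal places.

+1.751 V

Ce⁴⁺/Ce³⁺ is the cathode (higher E°), Sn²⁺/Sn the anode: E°cell = +1.63 − (-0.14) = +1.77 V, n = 2.
Overall: 2 Ce⁴⁺(aq) + Sn(s) → 2 Ce³⁺(aq) + Sn²⁺(aq)
Q = [Ce³⁺]^2·[Sn²⁺] / ([Ce⁴⁺]^2); log Q = 0.632.
E = E° − (0.0592/n) log Q = +1.77 − (0.0592/2)(0.632) = +1.751 V.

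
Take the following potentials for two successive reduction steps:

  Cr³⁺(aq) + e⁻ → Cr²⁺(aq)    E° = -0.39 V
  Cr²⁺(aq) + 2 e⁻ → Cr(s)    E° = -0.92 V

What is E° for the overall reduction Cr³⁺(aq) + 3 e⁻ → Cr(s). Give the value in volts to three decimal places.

-0.743 V

Since ΔG° = −nFE° is additive over sequential reductions, n₃E°₃ = n₁E°₁ + n₂E°₂.
E°₃ = (1×-0.39 + 2×-0.92) / 3 = (-2.230) / 3 = -0.743 V.
E° values themselves are not directly additive — weighting by electron count is essential.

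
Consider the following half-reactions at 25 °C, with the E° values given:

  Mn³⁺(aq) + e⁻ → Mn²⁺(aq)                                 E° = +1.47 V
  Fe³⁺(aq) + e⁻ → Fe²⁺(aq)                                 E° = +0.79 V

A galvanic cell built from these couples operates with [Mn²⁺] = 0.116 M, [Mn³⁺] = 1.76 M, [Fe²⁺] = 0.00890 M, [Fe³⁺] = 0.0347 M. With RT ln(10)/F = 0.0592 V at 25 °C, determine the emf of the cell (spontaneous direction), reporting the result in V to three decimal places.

+0.715 V

Mn³⁺/Mn²⁺ is the cathode (higher E°), Fe³⁺/Fe²⁺ the anode: E°cell = +1.47 − (+0.79) = +0.68 V, n = 1.
Overall: Mn³⁺(aq) + Fe²⁺(aq) → Mn²⁺(aq) + Fe³⁺(aq)
Q = [Mn²⁺]·[Fe³⁺] / ([Mn³⁺]·[Fe²⁺]); log Q = -0.590.
E = E° − (0.0592/n) log Q = +0.68 − (0.0592/1)(-0.590) = +0.715 V.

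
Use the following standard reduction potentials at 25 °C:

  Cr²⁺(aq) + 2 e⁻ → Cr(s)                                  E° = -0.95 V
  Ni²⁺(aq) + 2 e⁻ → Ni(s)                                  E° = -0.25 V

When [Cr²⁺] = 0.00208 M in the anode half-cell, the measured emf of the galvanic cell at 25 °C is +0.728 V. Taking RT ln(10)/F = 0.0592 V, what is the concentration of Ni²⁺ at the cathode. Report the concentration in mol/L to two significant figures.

0.018 M

Ni²⁺/Ni is the cathode, Cr²⁺/Cr the anode: E°cell = +0.70 V, n = 2.
Overall reaction: Ni²⁺(aq) + Cr(s) → Ni(s) + Cr²⁺(aq); Q = [Cr²⁺]^1/[Ni²⁺]^1.
From E = E° − (0.0592/n) log Q: log Q = (E° − E)·n/0.0592 = (+0.70 − (+0.728))·2/0.0592 = -0.9459.
So 1·log[Ni²⁺] = 1·log(0.00208) − log Q = -2.6819 − (-0.9459) = -1.7360; [Ni²⁺] = 10^(-1.7360) ≈ 0.018 M.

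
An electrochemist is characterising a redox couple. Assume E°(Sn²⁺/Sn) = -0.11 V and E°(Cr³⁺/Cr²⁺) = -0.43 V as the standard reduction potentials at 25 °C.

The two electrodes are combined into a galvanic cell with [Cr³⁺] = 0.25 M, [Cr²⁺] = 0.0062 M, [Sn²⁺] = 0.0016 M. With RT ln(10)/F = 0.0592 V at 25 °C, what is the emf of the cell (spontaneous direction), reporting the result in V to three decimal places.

+0.142 V

Sn²⁺/Sn is the cathode (higher E°), Cr³⁺/Cr²⁺ the anode: E°cell = -0.11 − (-0.43) = +0.32 V, n = 2.
Overall: Sn²⁺(aq) + 2 Cr²⁺(aq) → Sn(s) + 2 Cr³⁺(aq)
Q = [Cr³⁺]^2 / ([Sn²⁺]·[Cr²⁺]^2); log Q = 6.007.
E = E° − (0.0592/n) log Q = +0.32 − (0.0592/2)(6.007) = +0.142 V.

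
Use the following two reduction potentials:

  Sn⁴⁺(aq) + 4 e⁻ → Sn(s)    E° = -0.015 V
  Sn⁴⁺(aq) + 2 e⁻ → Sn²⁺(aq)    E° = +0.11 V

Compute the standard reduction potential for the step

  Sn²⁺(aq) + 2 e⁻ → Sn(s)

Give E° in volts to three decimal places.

Sequential free energies add, so n₃E°₃ = n₁E°₁ + n₂E°₂.
With n₃ = 4, and the known step contributing 2×(+0.11) V, the unknown satisfies 2·E° = 4×(-0.015) − 2×(+0.11) = -0.280.
E° = -0.280 / 2 = -0.140 V.

-0.140 V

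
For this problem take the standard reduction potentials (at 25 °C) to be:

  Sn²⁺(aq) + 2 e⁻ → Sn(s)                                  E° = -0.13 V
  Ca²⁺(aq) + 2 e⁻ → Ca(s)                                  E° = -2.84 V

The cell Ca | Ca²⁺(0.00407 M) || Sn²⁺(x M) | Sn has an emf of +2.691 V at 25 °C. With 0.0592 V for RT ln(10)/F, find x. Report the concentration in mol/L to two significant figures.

0.00093 M

Sn²⁺/Sn is the cathode, Ca²⁺/Ca the anode: E°cell = +2.71 V, n = 2.
Overall reaction: Sn²⁺(aq) + Ca(s) → Sn(s) + Ca²⁺(aq); Q = [Ca²⁺]^1/[Sn²⁺]^1.
From E = E° − (0.0592/n) log Q: log Q = (E° − E)·n/0.0592 = (+2.71 − (+2.691))·2/0.0592 = 0.6419.
So 1·log[Sn²⁺] = 1·log(0.00407) − log Q = -2.3904 − (0.6419) = -3.0323; [Sn²⁺] = 10^(-3.0323) ≈ 0.00093 M.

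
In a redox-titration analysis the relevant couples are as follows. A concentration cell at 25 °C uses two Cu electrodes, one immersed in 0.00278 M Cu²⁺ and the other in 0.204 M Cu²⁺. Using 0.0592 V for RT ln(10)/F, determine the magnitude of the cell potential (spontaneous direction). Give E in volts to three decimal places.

+0.055 V

For a concentration cell E°cell = 0. The 0.204 M side is the cathode (reduction is favoured where [Cu²⁺] is higher).
With n = 2, E = −(0.0592/2) log([Cu²⁺]ₐₙ/[Cu²⁺]꜀ₐₜ) = −(0.0592/2) log(0.00278/0.204) = −(0.0592/2)(-1.866) = +0.055 V.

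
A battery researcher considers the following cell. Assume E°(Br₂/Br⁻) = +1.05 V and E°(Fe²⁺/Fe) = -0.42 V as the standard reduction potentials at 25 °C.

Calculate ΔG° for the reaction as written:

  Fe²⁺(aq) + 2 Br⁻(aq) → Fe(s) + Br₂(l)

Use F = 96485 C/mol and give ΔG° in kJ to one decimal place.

+283.7 kJ

As written, Fe²⁺/Fe is reduced (cathode) and Br₂/Br⁻ is oxidised (anode), so E°cell = (-0.42) − (+1.05) = -1.47 V.
Balancing electrons gives n = 2.
ΔG° = −nFE° = −(2)(96485)(-1.47) = 283,666 J = +283.7 kJ.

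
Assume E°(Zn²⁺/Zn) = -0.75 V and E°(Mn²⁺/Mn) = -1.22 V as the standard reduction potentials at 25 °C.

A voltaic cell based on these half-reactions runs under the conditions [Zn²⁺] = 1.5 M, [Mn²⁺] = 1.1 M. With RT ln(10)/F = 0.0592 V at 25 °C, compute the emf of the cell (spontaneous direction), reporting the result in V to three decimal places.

+0.474 V

Zn²⁺/Zn is the cathode (higher E°), Mn²⁺/Mn the anode: E°cell = -0.75 − (-1.22) = +0.47 V, n = 2.
Overall: Zn²⁺(aq) + Mn(s) → Zn(s) + Mn²⁺(aq)
Q = [Mn²⁺] / ([Zn²⁺]); log Q = -0.135.
E = E° − (0.0592/n) log Q = +0.47 − (0.0592/2)(-0.135) = +0.474 V.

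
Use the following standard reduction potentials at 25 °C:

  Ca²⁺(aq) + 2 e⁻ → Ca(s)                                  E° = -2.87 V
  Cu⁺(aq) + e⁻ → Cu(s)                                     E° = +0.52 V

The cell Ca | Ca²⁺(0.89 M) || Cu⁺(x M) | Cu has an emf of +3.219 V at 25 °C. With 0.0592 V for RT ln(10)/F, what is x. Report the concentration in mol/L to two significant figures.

Cu⁺/Cu is the cathode, Ca²⁺/Ca the anode: E°cell = +3.39 V, n = 2.
Overall reaction: 2 Cu⁺(aq) + Ca(s) → 2 Cu(s) + Ca²⁺(aq); Q = [Ca²⁺]^1/[Cu⁺]^2.
From E = E° − (0.0592/n) log Q: log Q = (E° − E)·n/0.0592 = (+3.39 − (+3.219))·2/0.0592 = 5.7770.
So 2·log[Cu⁺] = 1·log(0.89) − log Q = -0.0506 − (5.7770) = -5.8276; log[Cu⁺] = -5.8276 / 2 = -2.9138; [Cu⁺] = 10^(-2.9138) ≈ 0.0012 M.

0.0012 M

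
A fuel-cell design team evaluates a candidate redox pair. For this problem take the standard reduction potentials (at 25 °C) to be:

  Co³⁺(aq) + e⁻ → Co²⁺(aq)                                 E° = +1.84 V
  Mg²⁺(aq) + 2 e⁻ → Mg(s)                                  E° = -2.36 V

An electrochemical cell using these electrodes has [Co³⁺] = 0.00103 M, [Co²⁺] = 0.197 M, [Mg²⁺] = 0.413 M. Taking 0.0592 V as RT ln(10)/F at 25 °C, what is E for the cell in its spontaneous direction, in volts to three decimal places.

+4.076 V

Co³⁺/Co²⁺ is the cathode (higher E°), Mg²⁺/Mg the anode: E°cell = +1.84 − (-2.36) = +4.20 V, n = 2.
Overall: 2 Co³⁺(aq) + Mg(s) → 2 Co²⁺(aq) + Mg²⁺(aq)
Q = [Co²⁺]^2·[Mg²⁺] / ([Co³⁺]^2); log Q = 4.179.
E = E° − (0.0592/n) log Q = +4.20 − (0.0592/2)(4.179) = +4.076 V.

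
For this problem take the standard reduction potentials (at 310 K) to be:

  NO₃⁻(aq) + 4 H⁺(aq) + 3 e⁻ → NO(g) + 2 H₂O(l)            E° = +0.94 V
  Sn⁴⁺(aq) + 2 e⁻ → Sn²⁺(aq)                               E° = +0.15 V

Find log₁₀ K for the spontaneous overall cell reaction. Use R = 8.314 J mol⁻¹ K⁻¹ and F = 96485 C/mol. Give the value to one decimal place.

Cathode: NO₃⁻/NO; anode: Sn⁴⁺/Sn²⁺. E°cell = (+0.94) − (+0.15) = +0.79 V, with n = 6.
ΔG° = −nFE° = −RT ln K, so ln K = nFE°/(RT) = (6)(96485)(+0.79) / ((8.314)(310)) = 177.446.
log₁₀ K = 177.446 / ln 10 = 77.1.

77.1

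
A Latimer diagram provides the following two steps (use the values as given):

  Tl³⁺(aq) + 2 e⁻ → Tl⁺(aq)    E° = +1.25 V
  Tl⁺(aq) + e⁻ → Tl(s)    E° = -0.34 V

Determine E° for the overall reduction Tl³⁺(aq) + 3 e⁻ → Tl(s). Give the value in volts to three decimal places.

+0.720 V

Since ΔG° = −nFE° is additive over sequential reductions, n₃E°₃ = n₁E°₁ + n₂E°₂.
E°₃ = (2×+1.25 + 1×-0.34) / 3 = (+2.160) / 3 = +0.720 V.
Simply averaging or adding the two E° values would be wrong; the electron-weighted sum is required.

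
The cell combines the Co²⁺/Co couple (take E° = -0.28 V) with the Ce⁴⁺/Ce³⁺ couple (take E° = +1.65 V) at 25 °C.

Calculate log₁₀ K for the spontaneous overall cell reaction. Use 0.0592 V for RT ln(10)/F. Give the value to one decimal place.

Cathode: Ce⁴⁺/Ce³⁺; anode: Co²⁺/Co. E°cell = +1.93 V, n = 2.
log K = nE°cell / 0.0592 = (2)(+1.93) / 0.0592 = 65.2.

65.2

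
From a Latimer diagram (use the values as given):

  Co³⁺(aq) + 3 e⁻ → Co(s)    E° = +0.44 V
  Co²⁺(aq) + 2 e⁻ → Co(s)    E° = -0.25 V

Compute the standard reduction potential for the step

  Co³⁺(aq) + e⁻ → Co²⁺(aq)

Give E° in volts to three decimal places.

Sequential free energies add, so n₃E°₃ = n₁E°₁ + n₂E°₂.
With n₃ = 3, and the known step contributing 2×(-0.25) V, the unknown satisfies 1·E° = 3×(+0.44) − 2×(-0.25) = +1.820.
E° = +1.820 / 1 = +1.820 V.

+1.820 V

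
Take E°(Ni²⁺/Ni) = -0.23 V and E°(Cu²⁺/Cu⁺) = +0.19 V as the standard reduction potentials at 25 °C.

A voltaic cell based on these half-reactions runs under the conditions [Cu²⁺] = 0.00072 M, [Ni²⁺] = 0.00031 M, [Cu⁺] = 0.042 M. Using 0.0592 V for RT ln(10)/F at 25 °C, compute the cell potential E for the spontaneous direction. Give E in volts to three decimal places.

Cu²⁺/Cu⁺ is the cathode (higher E°), Ni²⁺/Ni the anode: E°cell = +0.19 − (-0.23) = +0.42 V, n = 2.
Overall: 2 Cu²⁺(aq) + Ni(s) → 2 Cu⁺(aq) + Ni²⁺(aq)
Q = [Cu⁺]^2·[Ni²⁺] / ([Cu²⁺]^2); log Q = 0.023.
E = E° − (0.0592/n) log Q = +0.42 − (0.0592/2)(0.023) = +0.419 V.

+0.419 V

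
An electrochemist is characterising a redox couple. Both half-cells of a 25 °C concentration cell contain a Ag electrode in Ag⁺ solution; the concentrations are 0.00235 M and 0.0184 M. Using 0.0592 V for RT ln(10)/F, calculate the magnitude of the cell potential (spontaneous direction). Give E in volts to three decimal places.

For a concentration cell E°cell = 0. The 0.0184 M side is the cathode (reduction is favoured where [Ag⁺] is higher).
With n = 1, E = −(0.0592/1) log([Ag⁺]ₐₙ/[Ag⁺]꜀ₐₜ) = −(0.0592/1) log(0.00235/0.0184) = −(0.0592/1)(-0.894) = +0.053 V.

+0.053 V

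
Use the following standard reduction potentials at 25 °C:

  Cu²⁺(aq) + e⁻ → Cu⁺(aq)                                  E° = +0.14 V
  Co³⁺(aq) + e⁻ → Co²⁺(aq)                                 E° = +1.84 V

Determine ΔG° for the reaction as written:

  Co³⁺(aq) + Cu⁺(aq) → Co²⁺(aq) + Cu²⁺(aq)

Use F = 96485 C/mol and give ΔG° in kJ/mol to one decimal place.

As written, Co³⁺/Co²⁺ is reduced (cathode) and Cu²⁺/Cu⁺ is oxidised (anode), so E°cell = (+1.84) − (+0.14) = +1.70 V.
Balancing electrons gives n = 1.
ΔG° = −nFE° = −(1)(96485)(+1.70) = -164,024 J = -164.0 kJ/mol.

-164.0 kJ/mol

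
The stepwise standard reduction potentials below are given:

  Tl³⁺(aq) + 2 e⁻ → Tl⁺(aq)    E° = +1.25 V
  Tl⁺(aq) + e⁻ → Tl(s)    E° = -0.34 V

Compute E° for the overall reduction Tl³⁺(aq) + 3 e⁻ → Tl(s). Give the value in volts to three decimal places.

+0.720 V

Adding the free-energy changes (−nFE°) of the two steps gives −n₃FE°₃ = −n₁FE°₁ − n₂FE°₂.
E°₃ = (2×+1.25 + 1×-0.34) / 3 = (+2.160) / 3 = +0.720 V.
Simply averaging or adding the two E° values would be wrong; the electron-weighted sum is required.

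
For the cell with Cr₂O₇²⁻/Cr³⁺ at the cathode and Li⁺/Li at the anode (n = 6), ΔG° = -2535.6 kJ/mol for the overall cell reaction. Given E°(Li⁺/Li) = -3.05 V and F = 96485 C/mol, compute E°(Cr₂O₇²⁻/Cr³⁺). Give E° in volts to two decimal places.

E°cell = −ΔG°/(nF) = −(-2535.6×10³)/((6)(96485)) = +4.380 V.
Since Cr₂O₇²⁻/Cr³⁺ is the cathode and Li⁺/Li the anode, E°cell = E°(Cr₂O₇²⁻/Cr³⁺) − E°(Li⁺/Li).
So E°(Cr₂O₇²⁻/Cr³⁺) = E°cell + E°(Li⁺/Li) = +4.380 + (-3.05) = +1.33 V.

+1.33 V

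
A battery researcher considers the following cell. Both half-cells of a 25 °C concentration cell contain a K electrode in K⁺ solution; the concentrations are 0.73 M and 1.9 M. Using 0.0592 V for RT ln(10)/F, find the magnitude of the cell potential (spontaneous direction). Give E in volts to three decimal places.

For a concentration cell E°cell = 0. The 1.9 M side is the cathode (reduction is favoured where [K⁺] is higher).
With n = 1, E = −(0.0592/1) log([K⁺]ₐₙ/[K⁺]꜀ₐₜ) = −(0.0592/1) log(0.73/1.9) = −(0.0592/1)(-0.415) = +0.025 V.

+0.025 V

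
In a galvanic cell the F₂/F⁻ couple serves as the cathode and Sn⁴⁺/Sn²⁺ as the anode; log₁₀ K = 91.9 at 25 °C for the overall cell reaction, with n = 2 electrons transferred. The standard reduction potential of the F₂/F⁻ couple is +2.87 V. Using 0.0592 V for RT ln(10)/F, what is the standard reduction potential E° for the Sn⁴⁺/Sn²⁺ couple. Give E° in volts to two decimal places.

+0.15 V

E°cell = (0.0592/n)·log K = (0.0592/2)(91.9) = +2.720 V.
Since F₂/F⁻ is the cathode and Sn⁴⁺/Sn²⁺ the anode, E°cell = E°(F₂/F⁻) − E°(Sn⁴⁺/Sn²⁺).
So E°(Sn⁴⁺/Sn²⁺) = E°(F₂/F⁻) − E°cell = (+2.87) − (+2.720) = +0.15 V.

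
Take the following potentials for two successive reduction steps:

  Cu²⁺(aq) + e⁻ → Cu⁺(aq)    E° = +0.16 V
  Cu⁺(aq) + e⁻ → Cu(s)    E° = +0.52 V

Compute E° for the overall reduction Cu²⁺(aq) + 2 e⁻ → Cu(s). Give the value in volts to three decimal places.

+0.340 V

Standard free energies of sequential steps add: ΔG°₃ = ΔG°₁ + ΔG°₂, so n₃E°₃ = n₁E°₁ + n₂E°₂.
E°₃ = (1×+0.16 + 1×+0.52) / 2 = (+0.680) / 2 = +0.340 V.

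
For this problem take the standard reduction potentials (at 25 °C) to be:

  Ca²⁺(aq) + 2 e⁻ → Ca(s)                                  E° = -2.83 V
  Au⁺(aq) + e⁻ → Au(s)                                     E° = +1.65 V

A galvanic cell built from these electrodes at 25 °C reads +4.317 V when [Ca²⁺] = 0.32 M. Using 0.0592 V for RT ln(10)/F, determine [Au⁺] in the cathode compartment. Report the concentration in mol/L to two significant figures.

Au⁺/Au is the cathode, Ca²⁺/Ca the anode: E°cell = +4.48 V, n = 2.
Overall reaction: 2 Au⁺(aq) + Ca(s) → 2 Au(s) + Ca²⁺(aq); Q = [Ca²⁺]^1/[Au⁺]^2.
From E = E° − (0.0592/n) log Q: log Q = (E° − E)·n/0.0592 = (+4.48 − (+4.317))·2/0.0592 = 5.5068.
So 2·log[Au⁺] = 1·log(0.32) − log Q = -0.4949 − (5.5068) = -6.0017; log[Au⁺] = -6.0017 / 2 = -3.0008; [Au⁺] = 10^(-3.0008) ≈ 0.00100 M.

0.00100 M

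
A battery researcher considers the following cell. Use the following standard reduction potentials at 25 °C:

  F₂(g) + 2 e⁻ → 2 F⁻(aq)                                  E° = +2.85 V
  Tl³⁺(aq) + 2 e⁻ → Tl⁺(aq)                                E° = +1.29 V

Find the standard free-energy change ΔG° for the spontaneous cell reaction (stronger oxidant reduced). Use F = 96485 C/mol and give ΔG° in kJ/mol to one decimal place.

-301.0 kJ/mol

F₂/F⁻ (E° = +2.85 V) is the cathode; Tl³⁺/Tl⁺ (E° = +1.29 V) is the anode, so E°cell = +1.56 V.
Balancing electrons gives n = 2 (lcm of 2 and 2).
ΔG° = −nFE° = −(2)(96485)(+1.56) = -301,033 J = -301.0 kJ/mol.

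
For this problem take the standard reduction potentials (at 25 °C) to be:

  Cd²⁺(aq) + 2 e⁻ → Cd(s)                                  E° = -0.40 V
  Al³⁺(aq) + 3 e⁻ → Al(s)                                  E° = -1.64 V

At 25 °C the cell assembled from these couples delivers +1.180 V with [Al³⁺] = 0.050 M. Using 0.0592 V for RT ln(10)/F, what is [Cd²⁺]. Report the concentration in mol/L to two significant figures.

0.0013 M

Cd²⁺/Cd is the cathode, Al³⁺/Al the anode: E°cell = +1.24 V, n = 6.
Overall reaction: 3 Cd²⁺(aq) + 2 Al(s) → 3 Cd(s) + 2 Al³⁺(aq); Q = [Al³⁺]^2/[Cd²⁺]^3.
From E = E° − (0.0592/n) log Q: log Q = (E° − E)·n/0.0592 = (+1.24 − (+1.180))·6/0.0592 = 6.0811.
So 3·log[Cd²⁺] = 2·log(0.05) − log Q = -2.6021 − (6.0811) = -8.6832; log[Cd²⁺] = -8.6832 / 3 = -2.8944; [Cd²⁺] = 10^(-2.8944) ≈ 0.0013 M.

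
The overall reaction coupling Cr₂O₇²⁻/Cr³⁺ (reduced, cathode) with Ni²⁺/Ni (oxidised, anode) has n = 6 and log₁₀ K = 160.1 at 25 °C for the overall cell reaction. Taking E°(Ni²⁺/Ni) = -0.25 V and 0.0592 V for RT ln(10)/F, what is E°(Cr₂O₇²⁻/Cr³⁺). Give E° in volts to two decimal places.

+1.33 V

E°cell = (0.0592/n)·log K = (0.0592/6)(160.1) = +1.580 V.
Since Cr₂O₇²⁻/Cr³⁺ is the cathode and Ni²⁺/Ni the anode, E°cell = E°(Cr₂O₇²⁻/Cr³⁺) − E°(Ni²⁺/Ni).
So E°(Cr₂O₇²⁻/Cr³⁺) = E°cell + E°(Ni²⁺/Ni) = +1.580 + (-0.25) = +1.33 V.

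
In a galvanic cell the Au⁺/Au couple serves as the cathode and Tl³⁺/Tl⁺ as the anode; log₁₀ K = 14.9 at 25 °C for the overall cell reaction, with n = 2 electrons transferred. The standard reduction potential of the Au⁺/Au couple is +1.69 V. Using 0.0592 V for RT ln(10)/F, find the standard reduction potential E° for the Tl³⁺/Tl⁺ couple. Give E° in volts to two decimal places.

E°cell = (0.0592/n)·log K = (0.0592/2)(14.9) = +0.441 V.
Since Au⁺/Au is the cathode and Tl³⁺/Tl⁺ the anode, E°cell = E°(Au⁺/Au) − E°(Tl³⁺/Tl⁺).
So E°(Tl³⁺/Tl⁺) = E°(Au⁺/Au) − E°cell = (+1.69) − (+0.441) = +1.25 V.

+1.25 V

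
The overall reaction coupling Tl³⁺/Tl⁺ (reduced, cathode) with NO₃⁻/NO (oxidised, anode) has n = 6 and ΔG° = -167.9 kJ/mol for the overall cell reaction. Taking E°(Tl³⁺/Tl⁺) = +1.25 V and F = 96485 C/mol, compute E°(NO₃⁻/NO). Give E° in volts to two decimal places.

E°cell = −ΔG°/(nF) = −(-167.9×10³)/((6)(96485)) = +0.290 V.
Since Tl³⁺/Tl⁺ is the cathode and NO₃⁻/NO the anode, E°cell = E°(Tl³⁺/Tl⁺) − E°(NO₃⁻/NO).
So E°(NO₃⁻/NO) = E°(Tl³⁺/Tl⁺) − E°cell = (+1.25) − (+0.290) = +0.96 V.

+0.96 V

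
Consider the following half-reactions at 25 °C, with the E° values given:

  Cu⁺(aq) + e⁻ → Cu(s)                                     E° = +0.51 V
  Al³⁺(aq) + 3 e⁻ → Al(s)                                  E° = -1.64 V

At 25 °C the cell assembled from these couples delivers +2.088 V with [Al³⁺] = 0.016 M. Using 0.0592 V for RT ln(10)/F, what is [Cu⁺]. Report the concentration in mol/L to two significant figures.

Cu⁺/Cu is the cathode, Al³⁺/Al the anode: E°cell = +2.15 V, n = 3.
Overall reaction: 3 Cu⁺(aq) + Al(s) → 3 Cu(s) + Al³⁺(aq); Q = [Al³⁺]^1/[Cu⁺]^3.
From E = E° − (0.0592/n) log Q: log Q = (E° − E)·n/0.0592 = (+2.15 − (+2.088))·3/0.0592 = 3.1419.
So 3·log[Cu⁺] = 1·log(0.016) − log Q = -1.7959 − (3.1419) = -4.9378; log[Cu⁺] = -4.9378 / 3 = -1.6459; [Cu⁺] = 10^(-1.6459) ≈ 0.023 M.

0.023 M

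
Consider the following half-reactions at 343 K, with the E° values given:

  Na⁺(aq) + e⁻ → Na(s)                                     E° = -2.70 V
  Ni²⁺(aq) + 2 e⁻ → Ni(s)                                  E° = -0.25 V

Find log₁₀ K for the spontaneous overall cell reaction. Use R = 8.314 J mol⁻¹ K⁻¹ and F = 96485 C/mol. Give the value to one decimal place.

Cathode: Ni²⁺/Ni; anode: Na⁺/Na. E°cell = (-0.25) − (-2.70) = +2.45 V, with n = 2.
ΔG° = −nFE° = −RT ln K, so ln K = nFE°/(RT) = (2)(96485)(+2.45) / ((8.314)(343)) = 165.787.
log₁₀ K = 165.787 / ln 10 = 72.0.

72.0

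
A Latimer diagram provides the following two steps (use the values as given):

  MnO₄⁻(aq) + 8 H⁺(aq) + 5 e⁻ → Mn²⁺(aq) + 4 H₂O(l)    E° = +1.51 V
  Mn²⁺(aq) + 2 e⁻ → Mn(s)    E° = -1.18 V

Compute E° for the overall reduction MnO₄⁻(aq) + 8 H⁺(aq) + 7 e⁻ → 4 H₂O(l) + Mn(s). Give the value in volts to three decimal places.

Since ΔG° = −nFE° is additive over sequential reductions, n₃E°₃ = n₁E°₁ + n₂E°₂.
E°₃ = (5×+1.51 + 2×-1.18) / 7 = (+5.190) / 7 = +0.741 V.

+0.741 V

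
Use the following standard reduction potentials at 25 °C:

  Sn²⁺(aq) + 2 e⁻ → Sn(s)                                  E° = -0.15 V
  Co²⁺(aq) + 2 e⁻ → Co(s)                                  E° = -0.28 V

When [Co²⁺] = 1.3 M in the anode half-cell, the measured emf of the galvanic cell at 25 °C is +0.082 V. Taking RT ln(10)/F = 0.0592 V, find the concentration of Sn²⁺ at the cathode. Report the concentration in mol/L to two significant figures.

Sn²⁺/Sn is the cathode, Co²⁺/Co the anode: E°cell = +0.13 V, n = 2.
Overall reaction: Sn²⁺(aq) + Co(s) → Sn(s) + Co²⁺(aq); Q = [Co²⁺]^1/[Sn²⁺]^1.
From E = E° − (0.0592/n) log Q: log Q = (E° − E)·n/0.0592 = (+0.13 − (+0.082))·2/0.0592 = 1.6216.
So 1·log[Sn²⁺] = 1·log(1.3) − log Q = 0.1139 − (1.6216) = -1.5077; [Sn²⁺] = 10^(-1.5077) ≈ 0.031 M.

0.031 M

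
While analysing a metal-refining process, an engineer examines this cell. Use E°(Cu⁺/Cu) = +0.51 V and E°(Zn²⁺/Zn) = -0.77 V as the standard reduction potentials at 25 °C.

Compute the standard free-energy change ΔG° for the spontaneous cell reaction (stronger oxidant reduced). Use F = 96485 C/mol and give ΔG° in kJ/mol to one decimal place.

-247.0 kJ/mol

Cu⁺/Cu (E° = +0.51 V) is the cathode; Zn²⁺/Zn (E° = -0.77 V) is the anode, so E°cell = +1.28 V.
Balancing electrons gives n = 2 (lcm of 1 and 2).
ΔG° = −nFE° = −(2)(96485)(+1.28) = -247,002 J = -247.0 kJ/mol.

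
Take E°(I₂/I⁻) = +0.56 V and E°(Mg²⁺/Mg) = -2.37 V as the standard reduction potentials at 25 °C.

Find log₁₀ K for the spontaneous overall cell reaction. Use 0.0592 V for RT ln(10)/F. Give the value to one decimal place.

99.0

Cathode: I₂/I⁻; anode: Mg²⁺/Mg. E°cell = +2.93 V, n = 2.
log K = nE°cell / 0.0592 = (2)(+2.93) / 0.0592 = 99.0.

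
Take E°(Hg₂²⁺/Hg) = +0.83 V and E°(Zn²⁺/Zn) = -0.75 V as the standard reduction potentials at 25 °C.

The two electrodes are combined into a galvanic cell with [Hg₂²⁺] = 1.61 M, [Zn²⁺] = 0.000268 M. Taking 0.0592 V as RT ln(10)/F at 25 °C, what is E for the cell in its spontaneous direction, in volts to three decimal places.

Hg₂²⁺/Hg is the cathode (higher E°), Zn²⁺/Zn the anode: E°cell = +0.83 − (-0.75) = +1.58 V, n = 2.
Overall: Hg₂²⁺(aq) + Zn(s) → 2 Hg(l) + Zn²⁺(aq)
Q = [Zn²⁺] / ([Hg₂²⁺]); log Q = -3.779.
E = E° − (0.0592/n) log Q = +1.58 − (0.0592/2)(-3.779) = +1.692 V.

+1.692 V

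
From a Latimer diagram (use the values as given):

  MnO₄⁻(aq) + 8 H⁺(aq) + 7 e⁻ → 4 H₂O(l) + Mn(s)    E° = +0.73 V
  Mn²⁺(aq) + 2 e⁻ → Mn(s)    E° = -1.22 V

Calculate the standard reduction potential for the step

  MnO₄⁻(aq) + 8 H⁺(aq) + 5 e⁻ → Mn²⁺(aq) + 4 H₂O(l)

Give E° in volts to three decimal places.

Sequential free energies add, so n₃E°₃ = n₁E°₁ + n₂E°₂.
With n₃ = 7, and the known step contributing 2×(-1.22) V, the unknown satisfies 5·E° = 7×(+0.73) − 2×(-1.22) = +7.550.
E° = +7.550 / 5 = +1.510 V.

+1.510 V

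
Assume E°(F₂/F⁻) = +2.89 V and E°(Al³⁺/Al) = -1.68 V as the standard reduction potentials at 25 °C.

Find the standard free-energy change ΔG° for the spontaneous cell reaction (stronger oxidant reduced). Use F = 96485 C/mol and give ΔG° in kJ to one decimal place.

-2645.6 kJ

F₂/F⁻ (E° = +2.89 V) is the cathode; Al³⁺/Al (E° = -1.68 V) is the anode, so E°cell = +4.57 V.
Balancing electrons gives n = 6 (lcm of 2 and 3).
ΔG° = −nFE° = −(6)(96485)(+4.57) = -2,645,619 J = -2645.6 kJ.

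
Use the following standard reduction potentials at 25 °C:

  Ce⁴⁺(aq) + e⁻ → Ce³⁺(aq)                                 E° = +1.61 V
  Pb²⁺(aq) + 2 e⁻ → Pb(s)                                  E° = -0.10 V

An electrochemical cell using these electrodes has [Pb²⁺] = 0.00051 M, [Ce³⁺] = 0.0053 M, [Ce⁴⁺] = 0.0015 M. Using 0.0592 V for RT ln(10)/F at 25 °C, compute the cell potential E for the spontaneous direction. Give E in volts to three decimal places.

Ce⁴⁺/Ce³⁺ is the cathode (higher E°), Pb²⁺/Pb the anode: E°cell = +1.61 − (-0.10) = +1.71 V, n = 2.
Overall: 2 Ce⁴⁺(aq) + Pb(s) → 2 Ce³⁺(aq) + Pb²⁺(aq)
Q = [Ce³⁺]^2·[Pb²⁺] / ([Ce⁴⁺]^2); log Q = -2.196.
E = E° − (0.0592/n) log Q = +1.71 − (0.0592/2)(-2.196) = +1.775 V.

+1.775 V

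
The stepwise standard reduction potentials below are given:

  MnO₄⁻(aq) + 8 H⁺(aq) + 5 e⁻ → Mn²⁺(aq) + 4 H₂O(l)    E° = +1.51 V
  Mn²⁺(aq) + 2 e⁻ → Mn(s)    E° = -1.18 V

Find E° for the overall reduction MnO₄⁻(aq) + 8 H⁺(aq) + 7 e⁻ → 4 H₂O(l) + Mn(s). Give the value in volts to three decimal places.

Adding the free-energy changes (−nFE°) of the two steps gives −n₃FE°₃ = −n₁FE°₁ − n₂FE°₂.
E°₃ = (5×+1.51 + 2×-1.18) / 7 = (+5.190) / 7 = +0.741 V.

+0.741 V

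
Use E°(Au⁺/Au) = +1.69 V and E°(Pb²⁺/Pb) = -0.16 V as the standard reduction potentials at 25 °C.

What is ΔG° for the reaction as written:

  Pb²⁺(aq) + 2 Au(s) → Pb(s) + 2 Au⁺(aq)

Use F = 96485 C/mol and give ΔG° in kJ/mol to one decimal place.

+357.0 kJ/mol

As written, Pb²⁺/Pb is reduced (cathode) and Au⁺/Au is oxidised (anode), so E°cell = (-0.16) − (+1.69) = -1.85 V.
Balancing electrons gives n = 2.
ΔG° = −nFE° = −(2)(96485)(-1.85) = 356,994 J = +357.0 kJ/mol.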